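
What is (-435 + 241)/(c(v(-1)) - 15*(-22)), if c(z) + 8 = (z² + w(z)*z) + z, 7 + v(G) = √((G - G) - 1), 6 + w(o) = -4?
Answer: -42001/94009 - 2231*I/94009 ≈ -0.44678 - 0.023732*I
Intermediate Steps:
w(o) = -10 (w(o) = -6 - 4 = -10)
v(G) = -7 + I (v(G) = -7 + √((G - G) - 1) = -7 + √(0 - 1) = -7 + √(-1) = -7 + I)
c(z) = -8 + z² - 9*z (c(z) = -8 + ((z² - 10*z) + z) = -8 + (z² - 9*z) = -8 + z² - 9*z)
(-435 + 241)/(c(v(-1)) - 15*(-22)) = (-435 + 241)/((-8 + (-7 + I)² - 9*(-7 + I)) - 15*(-22)) = -194/((-8 + (-7 + I)² + (63 - 9*I)) + 330) = -194/((55 + (-7 + I)² - 9*I) + 330) = -194/(385 + (-7 + I)² - 9*I)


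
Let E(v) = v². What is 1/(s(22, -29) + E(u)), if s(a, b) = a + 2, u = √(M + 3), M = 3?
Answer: 1/30 ≈ 0.033333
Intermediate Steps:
u = √6 (u = √(3 + 3) = √6 ≈ 2.4495)
s(a, b) = 2 + a
1/(s(22, -29) + E(u)) = 1/((2 + 22) + (√6)²) = 1/(24 + 6) = 1/30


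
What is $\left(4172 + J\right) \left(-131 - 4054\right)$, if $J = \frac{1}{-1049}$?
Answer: $- \frac{18315346995}{1049} \approx -1.746 \cdot 10^{7}$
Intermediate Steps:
$J = - \frac{1}{1049} \approx -0.00095329$
$\left(4172 + J\right) \left(-131 - 4054\right) = \left(4172 - \frac{1}{1049}\right) \left(-131 - 4054\right) = \frac{4376427}{1049} \left(-4185\right) = - \frac{18315346995}{1049}$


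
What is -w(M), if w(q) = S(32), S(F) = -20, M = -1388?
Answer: 20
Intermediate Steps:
w(q) = -20
-w(M) = -1*(-20) = 20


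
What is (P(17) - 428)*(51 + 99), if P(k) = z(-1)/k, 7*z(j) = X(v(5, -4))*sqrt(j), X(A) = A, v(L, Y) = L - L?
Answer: -64200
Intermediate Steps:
v(L, Y) = 0
z(j) = 0 (z(j) = (0*sqrt(j))/7 = (1/7)*0 = 0)
P(k) = 0 (P(k) = 0/k = 0)
(P(17) - 428)*(51 + 99) = (0 - 428)*(51 + 99) = -428*150 = -64200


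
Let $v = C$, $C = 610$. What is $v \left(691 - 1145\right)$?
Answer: $-276940$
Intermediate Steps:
$v = 610$
$v \left(691 - 1145\right) = 610 \left(691 - 1145\right) = 610 \left(-454\right) = -276940$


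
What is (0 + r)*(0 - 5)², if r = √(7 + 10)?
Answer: 25*√17 ≈ 103.08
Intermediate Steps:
r = √17 ≈ 4.1231
(0 + r)*(0 - 5)² = (0 + √17)*(0 - 5)² = √17*(-5)² = √17*25 = 25*√17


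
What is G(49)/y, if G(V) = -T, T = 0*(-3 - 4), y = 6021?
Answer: 0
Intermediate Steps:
T = 0 (T = 0*(-7) = 0)
G(V) = 0 (G(V) = -1*0 = 0)
G(49)/y = 0/6021 = 0*(1/6021) = 0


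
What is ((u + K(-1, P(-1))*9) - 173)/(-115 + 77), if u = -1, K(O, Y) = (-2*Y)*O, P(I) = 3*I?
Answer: 6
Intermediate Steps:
K(O, Y) = -2*O*Y
((u + K(-1, P(-1))*9) - 173)/(-115 + 77) = ((-1 - 2*(-1)*3*(-1)*9) - 173)/(-115 + 77) = ((-1 - 2*(-1)*(-3)*9) - 173)/(-38) = ((-1 - 6*9) - 173)*(-1/38) = ((-1 - 54) - 173)*(-1/38) = (-55 - 173)*(-1/38) = -228*(-1/38) = 6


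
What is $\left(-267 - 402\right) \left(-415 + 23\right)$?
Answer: $262248$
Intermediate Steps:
$\left(-267 - 402\right) \left(-415 + 23\right) = \left(-669\right) \left(-392\right) = 262248$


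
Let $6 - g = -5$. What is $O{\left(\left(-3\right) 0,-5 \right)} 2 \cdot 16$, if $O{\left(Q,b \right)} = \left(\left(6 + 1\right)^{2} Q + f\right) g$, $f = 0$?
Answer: $0$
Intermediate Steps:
$g = 11$ ($g = 6 - -5 = 6 + 5 = 11$)
$O{\left(Q,b \right)} = 539 Q$ ($O{\left(Q,b \right)} = \left(\left(6 + 1\right)^{2} Q + 0\right) 11 = \left(7^{2} Q + 0\right) 11 = \left(49 Q + 0\right) 11 = 49 Q 11 = 539 Q$)
$O{\left(\left(-3\right) 0,-5 \right)} 2 \cdot 16 = 539 \left(\left(-3\right) 0\right) 2 \cdot 16 = 539 \cdot 0 \cdot 2 \cdot 16 = 0 \cdot 2 \cdot 16 = 0 \cdot 16 = 0$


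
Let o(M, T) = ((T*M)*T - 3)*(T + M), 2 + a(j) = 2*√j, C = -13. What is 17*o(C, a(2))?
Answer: 47617 - 31926*√2 ≈ 2466.8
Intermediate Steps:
a(j) = -2 + 2*√j
o(M, T) = (-3 + M*T²)*(M + T) (o(M, T) = ((M*T)*T - 3)*(M + T) = (M*T² - 3)*(M + T) = (-3 + M*T²)*(M + T))
17*o(C, a(2)) = 17*(-3*(-13) - 3*(-2 + 2*√2) - 13*(-2 + 2*√2)³ + (-13)²*(-2 + 2*√2)²) = 17*(39 + (6 - 6*√2) - 13*(-2 + 2*√2)³ + 169*(-2 + 2*√2)²) = 17*(45 - 13*(-2 + 2*√2)³ - 6*√2 + 169*(-2 + 2*√2)²) = 765 - 221*(-2 + 2*√2)³ - 102*√2 + 2873*(-2 + 2*√2)²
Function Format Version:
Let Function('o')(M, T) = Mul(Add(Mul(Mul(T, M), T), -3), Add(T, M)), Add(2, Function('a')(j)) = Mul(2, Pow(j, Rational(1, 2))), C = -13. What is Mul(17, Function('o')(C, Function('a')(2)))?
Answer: Add(47617, Mul(-31926, Pow(2, Rational(1, 2)))) ≈ 2466.8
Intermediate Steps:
Function('a')(j) = Add(-2, Mul(2, Pow(j, Rational(1, 2))))
Function('o')(M, T) = Mul(Add(-3, Mul(M, Pow(T, 2))), Add(M, T)) (Function('o')(M, T) = Mul(Add(Mul(Mul(M, T), T), -3), Add(M, T)) = Mul(Add(Mul(M, Pow(T, 2)), -3), Add(M, T)) = Mul(Add(-3, Mul(M, Pow(T, 2))), Add(M, T)))
Mul(17, Function('o')(C, Function('a')(2))) = Mul(17, Add(Mul(-3, -13), Mul(-3, Add(-2, Mul(2, Pow(2, Rational(1, 2))))), Mul(-13, Pow(Add(-2, Mul(2, Pow(2, Rational(1, 2)))), 3)), Mul(Pow(-13, 2), Pow(Add(-2, Mul(2, Pow(2, Rational(1, 2)))), 2)))) = Mul(17, Add(39, Add(6, Mul(-6, Pow(2, Rational(1, 2)))), Mul(-13, Pow(Add(-2, Mul(2, Pow(2, Rational(1, 2)))), 3)), Mul(169, Pow(Add(-2, Mul(2, Pow(2, Rational(1, 2)))), 2)))) = Mul(17, Add(45, Mul(-13, Pow(Add(-2, Mul(2, Pow(2, Rational(1, 2)))), 3)), Mul(-6, Pow(2, Rational(1, 2))), Mul(169, Pow(Add(-2, Mul(2, Pow(2, Rational(1, 2)))), 2)))) = Add(765, Mul(-221, Pow(Add(-2, Mul(2, Pow(2, Rational(1, 2)))), 3)), Mul(-102, Pow(2, Rational(1, 2))), Mul(2873, Pow(Add(-2, Mul(2, Pow(2, Rational(1, 2)))), 2)))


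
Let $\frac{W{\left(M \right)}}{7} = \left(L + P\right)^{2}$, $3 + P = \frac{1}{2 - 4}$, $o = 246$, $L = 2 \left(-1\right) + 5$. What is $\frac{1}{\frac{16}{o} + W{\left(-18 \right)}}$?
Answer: $\frac{492}{893} \approx 0.55095$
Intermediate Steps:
$L = 3$ ($L = -2 + 5 = 3$)
$P = - \frac{7}{2}$ ($P = -3 + \frac{1}{2 - 4} = -3 + \frac{1}{-2} = -3 - \frac{1}{2} = - \frac{7}{2} \approx -3.5$)
$W{\left(M \right)} = \frac{7}{4}$ ($W{\left(M \right)} = 7 \left(3 - \frac{7}{2}\right)^{2} = 7 \left(- \frac{1}{2}\right)^{2} = 7 \cdot \frac{1}{4} = \frac{7}{4}$)
$\frac{1}{\frac{16}{o} + W{\left(-18 \right)}} = \frac{1}{\frac{16}{246} + \frac{7}{4}} = \frac{1}{16 \cdot \frac{1}{246} + \frac{7}{4}} = \frac{1}{\frac{8}{123} + \frac{7}{4}} = \frac{1}{\frac{893}{492}} = \frac{492}{893}$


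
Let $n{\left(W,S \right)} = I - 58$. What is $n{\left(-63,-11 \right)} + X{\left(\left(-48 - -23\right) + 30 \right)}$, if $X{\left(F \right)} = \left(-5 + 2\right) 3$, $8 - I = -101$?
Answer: $42$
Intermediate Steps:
$I = 109$ ($I = 8 - -101 = 8 + 101 = 109$)
$n{\left(W,S \right)} = 51$ ($n{\left(W,S \right)} = 109 - 58 = 51$)
$X{\left(F \right)} = -9$ ($X{\left(F \right)} = \left(-3\right) 3 = -9$)
$n{\left(-63,-11 \right)} + X{\left(\left(-48 - -23\right) + 30 \right)} = 51 - 9 = 42$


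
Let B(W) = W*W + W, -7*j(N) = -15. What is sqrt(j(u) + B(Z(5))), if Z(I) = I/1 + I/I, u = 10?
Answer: sqrt(2163)/7 ≈ 6.6440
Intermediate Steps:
j(N) = 15/7 (j(N) = -1/7*(-15) = 15/7)
Z(I) = 1 + I (Z(I) = I*1 + 1 = I + 1 = 1 + I)
B(W) = W + W**2 (B(W) = W**2 + W = W + W**2)
sqrt(j(u) + B(Z(5))) = sqrt(15/7 + (1 + 5)*(1 + (1 + 5))) = sqrt(15/7 + 6*(1 + 6)) = sqrt(15/7 + 6*7) = sqrt(15/7 + 42) = sqrt(309/7) = sqrt(2163)/7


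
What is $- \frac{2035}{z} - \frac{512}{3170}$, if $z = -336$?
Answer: $\frac{3139459}{532560} \approx 5.895$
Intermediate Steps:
$- \frac{2035}{z} - \frac{512}{3170} = - \frac{2035}{-336} - \frac{512}{3170} = \left(-2035\right) \left(- \frac{1}{336}\right) - \frac{256}{1585} = \frac{2035}{336} - \frac{256}{1585} = \frac{3139459}{532560}$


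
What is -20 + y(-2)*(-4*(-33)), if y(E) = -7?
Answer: -944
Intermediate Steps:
-20 + y(-2)*(-4*(-33)) = -20 - (-28)*(-33) = -20 - 7*132 = -20 - 924 = -944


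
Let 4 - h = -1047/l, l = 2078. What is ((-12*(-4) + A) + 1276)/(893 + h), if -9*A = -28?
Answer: 24819632/16785117 ≈ 1.4787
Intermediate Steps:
A = 28/9 (A = -⅑*(-28) = 28/9 ≈ 3.1111)
h = 9359/2078 (h = 4 - (-1047)/2078 = 4 - 1*(-1047/2078) = 4 + 1047/2078 = 9359/2078 ≈ 4.5039)
((-12*(-4) + A) + 1276)/(893 + h) = ((-12*(-4) + 28/9) + 1276)/(893 + 9359/2078) = ((48 + 28/9) + 1276)/(1865013/2078) = (460/9 + 1276)*(2078/1865013) = (11944/9)*(2078/1865013) = 24819632/16785117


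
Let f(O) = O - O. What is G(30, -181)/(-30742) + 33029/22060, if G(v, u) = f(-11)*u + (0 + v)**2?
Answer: 497761759/339084260 ≈ 1.4680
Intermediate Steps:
f(O) = 0
G(v, u) = v**2 (G(v, u) = 0*u + (0 + v)**2 = 0 + v**2 = v**2)
G(30, -181)/(-30742) + 33029/22060 = 30**2/(-30742) + 33029/22060 = 900*(-1/30742) + 33029*(1/22060) = -450/15371 + 33029/22060 = 497761759/339084260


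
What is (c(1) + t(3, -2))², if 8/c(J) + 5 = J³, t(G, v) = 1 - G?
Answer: 16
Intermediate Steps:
c(J) = 8/(-5 + J³)
(c(1) + t(3, -2))² = (8/(-5 + 1³) + (1 - 1*3))² = (8/(-5 + 1) + (1 - 3))² = (8/(-4) - 2)² = (8*(-¼) - 2)² = (-2 - 2)² = (-4)² = 16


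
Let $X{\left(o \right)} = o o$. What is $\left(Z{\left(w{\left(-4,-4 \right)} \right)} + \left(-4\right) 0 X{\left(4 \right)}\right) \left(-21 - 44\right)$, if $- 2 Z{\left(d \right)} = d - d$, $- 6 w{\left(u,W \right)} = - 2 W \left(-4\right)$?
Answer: $0$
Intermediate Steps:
$w{\left(u,W \right)} = - \frac{4 W}{3}$ ($w{\left(u,W \right)} = - \frac{- 2 W \left(-4\right)}{6} = - \frac{8 W}{6} = - \frac{4 W}{3}$)
$X{\left(o \right)} = o^{2}$
$Z{\left(d \right)} = 0$ ($Z{\left(d \right)} = - \frac{d - d}{2} = \left(- \frac{1}{2}\right) 0 = 0$)
$\left(Z{\left(w{\left(-4,-4 \right)} \right)} + \left(-4\right) 0 X{\left(4 \right)}\right) \left(-21 - 44\right) = \left(0 + \left(-4\right) 0 \cdot 4^{2}\right) \left(-21 - 44\right) = \left(0 + 0 \cdot 16\right) \left(-21 - 44\right) = \left(0 + 0\right) \left(-65\right) = 0 \left(-65\right) = 0$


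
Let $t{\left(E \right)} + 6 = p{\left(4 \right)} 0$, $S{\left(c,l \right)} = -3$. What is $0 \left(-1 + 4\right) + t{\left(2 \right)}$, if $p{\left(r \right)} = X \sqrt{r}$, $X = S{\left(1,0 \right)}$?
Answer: $-6$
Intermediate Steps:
$X = -3$
$p{\left(r \right)} = - 3 \sqrt{r}$
$t{\left(E \right)} = -6$ ($t{\left(E \right)} = -6 + - 3 \sqrt{4} \cdot 0 = -6 + \left(-3\right) 2 \cdot 0 = -6 - 0 = -6 + 0 = -6$)
$0 \left(-1 + 4\right) + t{\left(2 \right)} = 0 \left(-1 + 4\right) - 6 = 0 \cdot 3 - 6 = 0 - 6 = -6$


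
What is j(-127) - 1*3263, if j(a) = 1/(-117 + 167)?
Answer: -163149/50 ≈ -3263.0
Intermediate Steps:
j(a) = 1/50
j(-127) - 1*3263 = 1/50 - 1*3263 = 1/50 - 3263 = -163149/50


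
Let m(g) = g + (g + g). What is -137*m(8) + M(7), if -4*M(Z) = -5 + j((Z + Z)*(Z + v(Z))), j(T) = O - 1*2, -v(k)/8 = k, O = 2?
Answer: -13147/4 ≈ -3286.8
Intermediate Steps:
v(k) = -8*k
j(T) = 0 (j(T) = 2 - 1*2 = 2 - 2 = 0)
m(g) = 3*g (m(g) = g + 2*g = 3*g)
M(Z) = 5/4 (M(Z) = -(-5 + 0)/4 = -1/4*(-5) = 5/4)
-137*m(8) + M(7) = -411*8 + 5/4 = -137*24 + 5/4 = -3288 + 5/4 = -13147/4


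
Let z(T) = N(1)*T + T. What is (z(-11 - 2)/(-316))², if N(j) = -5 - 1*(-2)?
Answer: 169/24964 ≈ 0.0067697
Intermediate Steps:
N(j) = -3 (N(j) = -5 + 2 = -3)
z(T) = -2*T (z(T) = -3*T + T = -2*T)
(z(-11 - 2)/(-316))² = (-2*(-11 - 2)/(-316))² = (-2*(-13)*(-1/316))² = (26*(-1/316))² = (-13/158)² = 169/24964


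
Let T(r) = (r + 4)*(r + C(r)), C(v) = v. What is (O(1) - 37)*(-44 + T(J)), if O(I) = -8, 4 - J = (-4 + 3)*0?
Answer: -900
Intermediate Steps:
J = 4 (J = 4 - (-4 + 3)*0 = 4 - (-1)*0 = 4 - 1*0 = 4 + 0 = 4)
T(r) = 2*r*(4 + r) (T(r) = (r + 4)*(r + r) = (4 + r)*(2*r) = 2*r*(4 + r))
(O(1) - 37)*(-44 + T(J)) = (-8 - 37)*(-44 + 2*4*(4 + 4)) = -45*(-44 + 2*4*8) = -45*(-44 + 64) = -45*20 = -900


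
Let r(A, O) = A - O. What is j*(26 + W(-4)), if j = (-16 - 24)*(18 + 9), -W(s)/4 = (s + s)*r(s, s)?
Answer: -28080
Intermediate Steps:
W(s) = 0 (W(s) = -4*(s + s)*(s - s) = -4*2*s*0 = -4*0 = 0)
j = -1080 (j = -40*27 = -1080)
j*(26 + W(-4)) = -1080*(26 + 0) = -1080*26 = -28080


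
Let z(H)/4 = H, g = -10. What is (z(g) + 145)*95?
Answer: 9975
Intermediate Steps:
z(H) = 4*H
(z(g) + 145)*95 = (4*(-10) + 145)*95 = (-40 + 145)*95 = 105*95 = 9975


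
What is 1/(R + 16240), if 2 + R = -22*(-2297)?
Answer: 1/66772 ≈ 1.4976e-5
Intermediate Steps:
R = 50532 (R = -2 - 22*(-2297) = -2 + 50534 = 50532)
1/(R + 16240) = 1/(50532 + 16240) = 1/66772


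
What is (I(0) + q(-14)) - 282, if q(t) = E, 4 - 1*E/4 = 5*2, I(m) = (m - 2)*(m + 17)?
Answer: -340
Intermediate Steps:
I(m) = (-2 + m)*(17 + m)
E = -24 (E = 16 - 20*2 = 16 - 4*10 = 16 - 40 = -24)
q(t) = -24
(I(0) + q(-14)) - 282 = ((-34 + 0² + 15*0) - 24) - 282 = ((-34 + 0 + 0) - 24) - 282 = (-34 - 24) - 282 = -58 - 282 = -340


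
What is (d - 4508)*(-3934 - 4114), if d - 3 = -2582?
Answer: 57036176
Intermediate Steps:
d = -2579 (d = 3 - 2582 = -2579)
(d - 4508)*(-3934 - 4114) = (-2579 - 4508)*(-3934 - 4114) = -7087*(-8048) = 57036176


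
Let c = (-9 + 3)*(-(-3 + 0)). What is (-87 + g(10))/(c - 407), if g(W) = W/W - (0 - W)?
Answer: 76/425 ≈ 0.17882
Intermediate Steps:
c = -18 (c = -(-6)*(-3) = -6*3 = -18)
g(W) = 1 + W (g(W) = 1 - (-1)*W = 1 + W)
(-87 + g(10))/(c - 407) = (-87 + (1 + 10))/(-18 - 407) = (-87 + 11)/(-425) = -76*(-1/425) = 76/425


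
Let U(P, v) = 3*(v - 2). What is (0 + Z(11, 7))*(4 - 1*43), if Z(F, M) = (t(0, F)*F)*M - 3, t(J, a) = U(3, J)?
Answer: 18135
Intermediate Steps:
U(P, v) = -6 + 3*v (U(P, v) = 3*(-2 + v) = -6 + 3*v)
t(J, a) = -6 + 3*J
Z(F, M) = -3 - 6*F*M (Z(F, M) = ((-6 + 3*0)*F)*M - 3 = ((-6 + 0)*F)*M - 3 = (-6*F)*M - 3 = -6*F*M - 3 = -3 - 6*F*M)
(0 + Z(11, 7))*(4 - 1*43) = (0 + (-3 - 6*11*7))*(4 - 1*43) = (0 + (-3 - 462))*(4 - 43) = (0 - 465)*(-39) = -465*(-39) = 18135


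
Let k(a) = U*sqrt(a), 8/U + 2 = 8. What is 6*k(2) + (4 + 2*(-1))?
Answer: 2 + 8*sqrt(2) ≈ 13.314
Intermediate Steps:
U = 4/3 (U = 8/(-2 + 8) = 8/6 = 8*(1/6) = 4/3 ≈ 1.3333)
k(a) = 4*sqrt(a)/3
6*k(2) + (4 + 2*(-1)) = 6*(4*sqrt(2)/3) + (4 + 2*(-1)) = 8*sqrt(2) + (4 - 2) = 8*sqrt(2) + 2 = 2 + 8*sqrt(2)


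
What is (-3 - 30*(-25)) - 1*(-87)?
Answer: 834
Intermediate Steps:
(-3 - 30*(-25)) - 1*(-87) = (-3 + 750) + 87 = 747 + 87 = 834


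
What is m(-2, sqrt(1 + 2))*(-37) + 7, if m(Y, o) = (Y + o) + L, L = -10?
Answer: 451 - 37*sqrt(3) ≈ 386.91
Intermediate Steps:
m(Y, o) = -10 + Y + o (m(Y, o) = (Y + o) - 10 = -10 + Y + o)
m(-2, sqrt(1 + 2))*(-37) + 7 = (-10 - 2 + sqrt(1 + 2))*(-37) + 7 = (-10 - 2 + sqrt(3))*(-37) + 7 = (-12 + sqrt(3))*(-37) + 7 = (444 - 37*sqrt(3)) + 7 = 451 - 37*sqrt(3)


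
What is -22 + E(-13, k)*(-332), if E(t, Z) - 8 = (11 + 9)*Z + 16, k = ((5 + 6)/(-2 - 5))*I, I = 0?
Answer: -7990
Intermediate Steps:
k = 0 (k = ((5 + 6)/(-2 - 5))*0 = (11/(-7))*0 = (11*(-⅐))*0 = -11/7*0 = 0)
E(t, Z) = 24 + 20*Z (E(t, Z) = 8 + ((11 + 9)*Z + 16) = 8 + (20*Z + 16) = 8 + (16 + 20*Z) = 24 + 20*Z)
-22 + E(-13, k)*(-332) = -22 + (24 + 20*0)*(-332) = -22 + (24 + 0)*(-332) = -22 + 24*(-332) = -22 - 7968 = -7990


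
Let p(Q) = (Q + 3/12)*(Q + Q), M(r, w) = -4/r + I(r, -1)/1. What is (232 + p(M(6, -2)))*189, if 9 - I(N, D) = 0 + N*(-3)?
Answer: 616917/2 ≈ 3.0846e+5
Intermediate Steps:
I(N, D) = 9 + 3*N (I(N, D) = 9 - (0 + N*(-3)) = 9 - (0 - 3*N) = 9 - (-3)*N = 9 + 3*N)
M(r, w) = 9 - 4/r + 3*r (M(r, w) = -4/r + (9 + 3*r)/1 = -4/r + (9 + 3*r)*1 = -4/r + (9 + 3*r) = 9 - 4/r + 3*r)
p(Q) = 2*Q*(¼ + Q) (p(Q) = (Q + 3*(1/12))*(2*Q) = (Q + ¼)*(2*Q) = (¼ + Q)*(2*Q) = 2*Q*(¼ + Q))
(232 + p(M(6, -2)))*189 = (232 + (9 - 4/6 + 3*6)*(1 + 4*(9 - 4/6 + 3*6))/2)*189 = (232 + (9 - 4*⅙ + 18)*(1 + 4*(9 - 4*⅙ + 18))/2)*189 = (232 + (9 - ⅔ + 18)*(1 + 4*(9 - ⅔ + 18))/2)*189 = (232 + (½)*(79/3)*(1 + 4*(79/3)))*189 = (232 + (½)*(79/3)*(1 + 316/3))*189 = (232 + (½)*(79/3)*(319/3))*189 = (232 + 25201/18)*189 = (29377/18)*189 = 616917/2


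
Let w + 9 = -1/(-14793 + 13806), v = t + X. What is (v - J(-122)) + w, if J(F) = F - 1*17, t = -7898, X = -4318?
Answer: -11928881/987 ≈ -12086.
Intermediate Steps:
J(F) = -17 + F (J(F) = F - 17 = -17 + F)
v = -12216 (v = -7898 - 4318 = -12216)
w = -8882/987 (w = -9 - 1/(-14793 + 13806) = -9 - 1/(-987) = -9 - 1*(-1/987) = -9 + 1/987 = -8882/987 ≈ -8.9990)
(v - J(-122)) + w = (-12216 - (-17 - 122)) - 8882/987 = (-12216 - 1*(-139)) - 8882/987 = (-12216 + 139) - 8882/987 = -12077 - 8882/987 = -11928881/987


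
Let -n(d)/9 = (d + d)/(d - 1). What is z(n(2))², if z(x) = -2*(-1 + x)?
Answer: 5476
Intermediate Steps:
n(d) = -18*d/(-1 + d) (n(d) = -9*(d + d)/(d - 1) = -9*2*d/(-1 + d) = -18*d/(-1 + d))
z(x) = 2 - 2*x
z(n(2))² = (2 - (-36)*2/(-1 + 2))² = (2 - (-36)*2/1)² = (2 - (-36)*2)² = (2 - 2*(-36))² = (2 + 72)² = 74² = 5476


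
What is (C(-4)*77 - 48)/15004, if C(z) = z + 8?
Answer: 65/3751 ≈ 0.017329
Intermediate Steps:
C(z) = 8 + z
(C(-4)*77 - 48)/15004 = ((8 - 4)*77 - 48)/15004 = (4*77 - 48)*(1/15004) = (308 - 48)*(1/15004) = 260*(1/15004) = 65/3751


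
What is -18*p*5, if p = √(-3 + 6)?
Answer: -90*√3 ≈ -155.88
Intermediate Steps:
p = √3 ≈ 1.7320
-18*p*5 = -18*√3*5 = -90*√3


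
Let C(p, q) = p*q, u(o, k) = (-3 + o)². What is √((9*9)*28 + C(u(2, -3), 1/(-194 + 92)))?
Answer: √23596170/102 ≈ 47.623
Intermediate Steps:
√((9*9)*28 + C(u(2, -3), 1/(-194 + 92))) = √((9*9)*28 + (-3 + 2)²/(-194 + 92)) = √(81*28 + (-1)²/(-102)) = √(2268 + 1*(-1/102)) = √(2268 - 1/102) = √(231335/102) = √23596170/102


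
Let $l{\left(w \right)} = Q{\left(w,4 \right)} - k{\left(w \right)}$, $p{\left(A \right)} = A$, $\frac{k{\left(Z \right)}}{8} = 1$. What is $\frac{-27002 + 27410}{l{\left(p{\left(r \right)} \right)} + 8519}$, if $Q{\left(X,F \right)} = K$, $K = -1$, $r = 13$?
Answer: $\frac{204}{4255} \approx 0.047944$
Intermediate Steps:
$Q{\left(X,F \right)} = -1$
$k{\left(Z \right)} = 8$ ($k{\left(Z \right)} = 8 \cdot 1 = 8$)
$l{\left(w \right)} = -9$ ($l{\left(w \right)} = -1 - 8 = -9$)
$\frac{-27002 + 27410}{l{\left(p{\left(r \right)} \right)} + 8519} = \frac{-27002 + 27410}{-9 + 8519} = \frac{408}{8510} = 408 \cdot \frac{1}{8510} = \frac{204}{4255}$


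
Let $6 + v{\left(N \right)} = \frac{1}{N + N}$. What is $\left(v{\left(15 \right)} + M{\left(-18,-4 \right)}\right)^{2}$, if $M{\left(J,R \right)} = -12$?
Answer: $\frac{290521}{900} \approx 322.8$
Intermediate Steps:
$v{\left(N \right)} = -6 + \frac{1}{2 N}$ ($v{\left(N \right)} = -6 + \frac{1}{N + N} = -6 + \frac{1}{2 N}$)
$\left(v{\left(15 \right)} + M{\left(-18,-4 \right)}\right)^{2} = \left(\left(-6 + \frac{1}{2 \cdot 15}\right) - 12\right)^{2} = \left(\left(-6 + \frac{1}{2} \cdot \frac{1}{15}\right) - 12\right)^{2} = \left(\left(-6 + \frac{1}{30}\right) - 12\right)^{2} = \left(- \frac{179}{30} - 12\right)^{2} = \left(- \frac{539}{30}\right)^{2} = \frac{290521}{900}$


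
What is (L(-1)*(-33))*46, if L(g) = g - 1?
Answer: 3036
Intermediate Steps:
L(g) = -1 + g
(L(-1)*(-33))*46 = ((-1 - 1)*(-33))*46 = -2*(-33)*46 = 66*46 = 3036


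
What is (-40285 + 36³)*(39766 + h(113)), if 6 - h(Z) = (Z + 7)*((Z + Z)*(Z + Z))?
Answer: -38795236108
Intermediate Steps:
h(Z) = 6 - 4*Z²*(7 + Z) (h(Z) = 6 - (Z + 7)*(Z + Z)*(Z + Z) = 6 - (7 + Z)*(2*Z)*(2*Z) = 6 - (7 + Z)*4*Z² = 6 - 4*Z²*(7 + Z))
(-40285 + 36³)*(39766 + h(113)) = (-40285 + 36³)*(39766 + (6 - 28*113² - 4*113³)) = (-40285 + 46656)*(39766 + (6 - 28*12769 - 4*1442897)) = 6371*(39766 + (6 - 357532 - 5771588)) = 6371*(39766 - 6129114) = 6371*(-6089348) = -38795236108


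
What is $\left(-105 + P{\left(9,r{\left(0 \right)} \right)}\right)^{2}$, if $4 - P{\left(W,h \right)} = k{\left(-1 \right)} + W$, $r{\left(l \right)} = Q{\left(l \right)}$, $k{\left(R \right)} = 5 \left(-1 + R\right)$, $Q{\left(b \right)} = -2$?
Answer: $10000$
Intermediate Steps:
$k{\left(R \right)} = -5 + 5 R$
$r{\left(l \right)} = -2$
$P{\left(W,h \right)} = 14 - W$ ($P{\left(W,h \right)} = 4 - \left(\left(-5 + 5 \left(-1\right)\right) + W\right) = 4 - \left(\left(-5 - 5\right) + W\right) = 4 - \left(-10 + W\right) = 14 - W$)
$\left(-105 + P{\left(9,r{\left(0 \right)} \right)}\right)^{2} = \left(-105 + \left(14 - 9\right)\right)^{2} = \left(-105 + 5\right)^{2} = \left(-100\right)^{2} = 10000$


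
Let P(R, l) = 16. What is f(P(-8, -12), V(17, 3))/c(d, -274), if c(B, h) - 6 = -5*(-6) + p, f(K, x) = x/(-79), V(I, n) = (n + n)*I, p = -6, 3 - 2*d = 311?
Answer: -17/395 ≈ -0.043038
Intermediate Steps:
d = -154 (d = 3/2 - ½*311 = 3/2 - 311/2 = -154)
V(I, n) = 2*I*n (V(I, n) = (2*n)*I = 2*I*n)
f(K, x) = -x/79 (f(K, x) = x*(-1/79) = -x/79)
c(B, h) = 30 (c(B, h) = 6 + (-5*(-6) - 6) = 6 + (30 - 6) = 6 + 24 = 30)
f(P(-8, -12), V(17, 3))/c(d, -274) = -2*17*3/79/30 = -1/79*102*(1/30) = -102/79*1/30 = -17/395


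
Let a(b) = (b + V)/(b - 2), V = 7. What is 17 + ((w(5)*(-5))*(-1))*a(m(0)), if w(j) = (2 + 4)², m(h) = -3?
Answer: -127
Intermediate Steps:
w(j) = 36 (w(j) = 6² = 36)
a(b) = (7 + b)/(-2 + b) (a(b) = (b + 7)/(b - 2) = (7 + b)/(-2 + b))
17 + ((w(5)*(-5))*(-1))*a(m(0)) = 17 + ((36*(-5))*(-1))*((7 - 3)/(-2 - 3)) = 17 + (-180*(-1))*(4/(-5)) = 17 + 180*(-⅕*4) = 17 + 180*(-⅘) = 17 - 144 = -127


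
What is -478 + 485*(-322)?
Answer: -156648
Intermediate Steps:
-478 + 485*(-322) = -478 - 156170 = -156648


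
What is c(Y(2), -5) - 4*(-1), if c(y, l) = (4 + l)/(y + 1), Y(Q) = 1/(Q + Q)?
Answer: 16/5 ≈ 3.2000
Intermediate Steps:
Y(Q) = 1/(2*Q)
c(y, l) = (4 + l)/(1 + y)
c(Y(2), -5) - 4*(-1) = (4 - 5)/(1 + (½)/2) - 4*(-1) = -1/(1 + (½)*(½)) + 4 = -1/(1 + ¼) + 4 = -1/(5/4) + 4 = (⅘)*(-1) + 4 = -⅘ + 4 = 16/5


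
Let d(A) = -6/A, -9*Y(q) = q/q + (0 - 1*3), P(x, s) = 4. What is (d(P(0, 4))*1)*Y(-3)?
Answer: -⅓ ≈ -0.33333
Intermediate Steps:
Y(q) = 2/9 (Y(q) = -(q/q + (0 - 1*3))/9 = -(1 + (0 - 3))/9 = -(1 - 3)/9 = -⅑*(-2) = 2/9)
(d(P(0, 4))*1)*Y(-3) = (-6/4*1)*(2/9) = (-6*¼*1)*(2/9) = -3/2*1*(2/9) = -3/2*2/9 = -⅓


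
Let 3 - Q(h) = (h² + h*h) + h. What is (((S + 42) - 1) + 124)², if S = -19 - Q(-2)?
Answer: 22201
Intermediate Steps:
Q(h) = 3 - h - 2*h² (Q(h) = 3 - ((h² + h*h) + h) = 3 - ((h² + h²) + h) = 3 - (2*h² + h) = 3 - (h + 2*h²) = 3 + (-h - 2*h²) = 3 - h - 2*h²)
S = -16 (S = -19 - (3 - 1*(-2) - 2*(-2)²) = -19 - (3 + 2 - 2*4) = -19 - (3 + 2 - 8) = -19 - 1*(-3) = -19 + 3 = -16)
(((S + 42) - 1) + 124)² = (((-16 + 42) - 1) + 124)² = ((26 - 1) + 124)² = (25 + 124)² = 149² = 22201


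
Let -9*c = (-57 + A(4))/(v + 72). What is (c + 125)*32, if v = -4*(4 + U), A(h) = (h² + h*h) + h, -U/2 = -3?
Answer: 12007/3 ≈ 4002.3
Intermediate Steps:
U = 6 (U = -2*(-3) = 6)
A(h) = h + 2*h² (A(h) = (h² + h²) + h = 2*h² + h = h + 2*h²)
v = -40 (v = -4*(4 + 6) = -4*10 = -40)
c = 7/96 (c = -(-57 + 4*(1 + 2*4))/(9*(-40 + 72)) = -(-57 + 4*(1 + 8))/(9*32) = -(-57 + 4*9)/(9*32) = -(-57 + 36)/(9*32) = -(-7)/(3*32) = -⅑*(-21/32) = 7/96 ≈ 0.072917)
(c + 125)*32 = (7/96 + 125)*32 = (12007/96)*32 = 12007/3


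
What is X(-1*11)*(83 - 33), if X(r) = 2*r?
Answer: -1100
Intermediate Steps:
X(-1*11)*(83 - 33) = (2*(-1*11))*(83 - 33) = (2*(-11))*50 = -22*50 = -1100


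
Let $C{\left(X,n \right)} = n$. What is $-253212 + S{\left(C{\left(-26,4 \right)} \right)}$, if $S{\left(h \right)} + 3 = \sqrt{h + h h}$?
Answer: $-253215 + 2 \sqrt{5} \approx -2.5321 \cdot 10^{5}$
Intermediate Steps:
$S{\left(h \right)} = -3 + \sqrt{h + h^{2}}$ ($S{\left(h \right)} = -3 + \sqrt{h + h h} = -3 + \sqrt{h + h^{2}}$)
$-253212 + S{\left(C{\left(-26,4 \right)} \right)} = -253212 - \left(3 - \sqrt{4 \left(1 + 4\right)}\right) = -253212 - \left(3 - \sqrt{4 \cdot 5}\right) = -253212 - \left(3 - \sqrt{20}\right) = -253212 - \left(3 - 2 \sqrt{5}\right) = -253215 + 2 \sqrt{5}$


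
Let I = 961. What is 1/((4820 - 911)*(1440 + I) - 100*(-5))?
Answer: 1/9386009 ≈ 1.0654e-7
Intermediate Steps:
1/((4820 - 911)*(1440 + I) - 100*(-5)) = 1/((4820 - 911)*(1440 + 961) - 100*(-5)) = 1/(3909*2401 + 500) = 1/(9385509 + 500) = 1/9386009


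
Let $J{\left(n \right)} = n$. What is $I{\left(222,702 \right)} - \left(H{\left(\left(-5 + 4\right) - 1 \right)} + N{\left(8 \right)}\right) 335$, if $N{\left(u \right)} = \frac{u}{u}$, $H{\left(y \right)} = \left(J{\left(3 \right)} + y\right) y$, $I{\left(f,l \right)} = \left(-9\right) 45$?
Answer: $-70$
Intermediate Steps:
$I{\left(f,l \right)} = -405$
$H{\left(y \right)} = y \left(3 + y\right)$ ($H{\left(y \right)} = \left(3 + y\right) y = y \left(3 + y\right)$)
$N{\left(u \right)} = 1$
$I{\left(222,702 \right)} - \left(H{\left(\left(-5 + 4\right) - 1 \right)} + N{\left(8 \right)}\right) 335 = -405 - \left(\left(\left(-5 + 4\right) - 1\right) \left(3 + \left(\left(-5 + 4\right) - 1\right)\right) + 1\right) 335 = -405 - \left(\left(-1 - 1\right) \left(3 - 2\right) + 1\right) 335 = -405 - \left(- 2 \left(3 - 2\right) + 1\right) 335 = -405 - \left(\left(-2\right) 1 + 1\right) 335 = -405 - \left(-2 + 1\right) 335 = -405 - \left(-1\right) 335 = -405 - -335 = -405 + 335 = -70$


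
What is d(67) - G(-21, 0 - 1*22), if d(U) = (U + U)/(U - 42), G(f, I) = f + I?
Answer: 1209/25 ≈ 48.360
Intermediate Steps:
G(f, I) = I + f
d(U) = 2*U/(-42 + U) (d(U) = (2*U)/(-42 + U) = 2*U/(-42 + U))
d(67) - G(-21, 0 - 1*22) = 2*67/(-42 + 67) - ((0 - 1*22) - 21) = 2*67/25 - ((0 - 22) - 21) = 2*67*(1/25) - (-22 - 21) = 134/25 - 1*(-43) = 134/25 + 43 = 1209/25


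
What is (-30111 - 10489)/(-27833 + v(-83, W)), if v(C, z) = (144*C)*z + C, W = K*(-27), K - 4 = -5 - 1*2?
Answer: 10150/249007 ≈ 0.040762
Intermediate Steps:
K = -3 (K = 4 + (-5 - 1*2) = 4 + (-5 - 2) = 4 - 7 = -3)
W = 81 (W = -3*(-27) = 81)
v(C, z) = C + 144*C*z (v(C, z) = 144*C*z + C = C + 144*C*z)
(-30111 - 10489)/(-27833 + v(-83, W)) = (-30111 - 10489)/(-27833 - 83*(1 + 144*81)) = -40600/(-27833 - 83*(1 + 11664)) = -40600/(-27833 - 83*11665) = -40600/(-27833 - 968195) = -40600/(-996028) = -40600*(-1/996028) = 10150/249007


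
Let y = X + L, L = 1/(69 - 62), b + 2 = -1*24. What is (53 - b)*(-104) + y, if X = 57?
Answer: -57112/7 ≈ -8158.9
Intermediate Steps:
b = -26 (b = -2 - 1*24 = -2 - 24 = -26)
L = 1/7 ≈ 0.14286
y = 400/7 (y = 57 + 1/7 = 400/7 ≈ 57.143)
(53 - b)*(-104) + y = (53 - 1*(-26))*(-104) + 400/7 = (53 + 26)*(-104) + 400/7 = 79*(-104) + 400/7 = -8216 + 400/7 = -57112/7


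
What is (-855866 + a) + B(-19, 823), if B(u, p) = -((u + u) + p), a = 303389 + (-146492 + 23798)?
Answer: -675956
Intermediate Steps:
a = 180695 (a = 303389 - 122694 = 180695)
B(u, p) = -p - 2*u (B(u, p) = -(2*u + p) = -(p + 2*u) = -p - 2*u)
(-855866 + a) + B(-19, 823) = (-855866 + 180695) + (-1*823 - 2*(-19)) = -675171 + (-823 + 38) = -675171 - 785 = -675956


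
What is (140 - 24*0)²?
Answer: 19600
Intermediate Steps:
(140 - 24*0)² = (140 + 0)² = 140² = 19600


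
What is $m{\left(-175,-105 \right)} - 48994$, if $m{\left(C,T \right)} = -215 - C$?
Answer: $-49034$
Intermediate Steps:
$m{\left(-175,-105 \right)} - 48994 = \left(-215 - -175\right) - 48994 = \left(-215 + 175\right) - 48994 = -40 - 48994 = -49034$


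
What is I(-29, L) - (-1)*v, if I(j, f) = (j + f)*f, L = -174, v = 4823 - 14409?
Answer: 25736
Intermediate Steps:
v = -9586
I(j, f) = f*(f + j) (I(j, f) = (f + j)*f = f*(f + j))
I(-29, L) - (-1)*v = -174*(-174 - 29) - (-1)*(-9586) = -174*(-203) - 1*9586 = 35322 - 9586 = 25736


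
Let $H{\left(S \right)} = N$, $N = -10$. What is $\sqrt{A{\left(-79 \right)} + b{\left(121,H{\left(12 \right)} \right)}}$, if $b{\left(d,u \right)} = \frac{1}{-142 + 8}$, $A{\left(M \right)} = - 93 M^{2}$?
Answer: $\frac{i \sqrt{10421895962}}{134} \approx 761.85 i$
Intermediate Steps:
$H{\left(S \right)} = -10$
$b{\left(d,u \right)} = - \frac{1}{134}$ ($b{\left(d,u \right)} = \frac{1}{-134} = - \frac{1}{134}$)
$\sqrt{A{\left(-79 \right)} + b{\left(121,H{\left(12 \right)} \right)}} = \sqrt{- 93 \left(-79\right)^{2} - \frac{1}{134}} = \sqrt{\left(-93\right) 6241 - \frac{1}{134}} = \sqrt{-580413 - \frac{1}{134}} = \sqrt{- \frac{77775343}{134}} = \frac{i \sqrt{10421895962}}{134}$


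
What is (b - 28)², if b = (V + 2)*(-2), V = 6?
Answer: 1936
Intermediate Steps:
b = -16 (b = (6 + 2)*(-2) = 8*(-2) = -16)
(b - 28)² = (-16 - 28)² = (-44)² = 1936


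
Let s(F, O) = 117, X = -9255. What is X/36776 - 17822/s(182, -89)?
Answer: -656504707/4302792 ≈ -152.58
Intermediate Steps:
X/36776 - 17822/s(182, -89) = -9255/36776 - 17822/117 = -656504707/4302792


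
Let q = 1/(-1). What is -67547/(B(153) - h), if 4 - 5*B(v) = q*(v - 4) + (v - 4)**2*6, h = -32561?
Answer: -337735/29752 ≈ -11.352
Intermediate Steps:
q = -1 (q = 1*(-1) = -1)
B(v) = -6*(-4 + v)**2/5 + v/5 (B(v) = 4/5 - (-(v - 4) + (v - 4)**2*6)/5 = 4/5 - (-(-4 + v) + (-4 + v)**2*6)/5 = 4/5 - ((4 - v) + 6*(-4 + v)**2)/5 = 4/5 - (4 - v + 6*(-4 + v)**2)/5 = 4/5 + (-4/5 - 6*(-4 + v)**2/5 + v/5) = -6*(-4 + v)**2/5 + v/5)
-67547/(B(153) - h) = -67547/((-6*(-4 + 153)**2/5 + (1/5)*153) - 1*(-32561)) = -67547/((-6/5*149**2 + 153/5) + 32561) = -67547/((-6/5*22201 + 153/5) + 32561) = -67547/((-133206/5 + 153/5) + 32561) = -67547/(-133053/5 + 32561) = -67547/29752/5 = -67547*5/29752 = -337735/29752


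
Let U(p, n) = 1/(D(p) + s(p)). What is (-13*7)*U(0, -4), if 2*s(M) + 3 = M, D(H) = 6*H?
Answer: 182/3 ≈ 60.667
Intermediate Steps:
s(M) = -3/2 + M/2
U(p, n) = 1/(-3/2 + 13*p/2) (U(p, n) = 1/(6*p + (-3/2 + p/2)) = 1/(-3/2 + 13*p/2))
(-13*7)*U(0, -4) = (-13*7)*(2/(-3 + 13*0)) = -182/(-3 + 0) = -182/(-3) = -182*(-1)/3 = -91*(-⅔) = 182/3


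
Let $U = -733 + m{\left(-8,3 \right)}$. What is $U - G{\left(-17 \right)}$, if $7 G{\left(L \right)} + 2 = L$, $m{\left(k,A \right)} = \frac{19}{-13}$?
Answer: $- \frac{66589}{91} \approx -731.75$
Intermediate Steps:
$m{\left(k,A \right)} = - \frac{19}{13}$ ($m{\left(k,A \right)} = 19 \left(- \frac{1}{13}\right) = - \frac{19}{13}$)
$G{\left(L \right)} = - \frac{2}{7} + \frac{L}{7}$
$U = - \frac{9548}{13}$ ($U = -733 - \frac{19}{13} = - \frac{9548}{13} \approx -734.46$)
$U - G{\left(-17 \right)} = - \frac{9548}{13} - \left(- \frac{2}{7} + \frac{1}{7} \left(-17\right)\right) = - \frac{9548}{13} - \left(- \frac{2}{7} - \frac{17}{7}\right) = - \frac{9548}{13} - - \frac{19}{7} = - \frac{9548}{13} + \frac{19}{7} = - \frac{66589}{91}$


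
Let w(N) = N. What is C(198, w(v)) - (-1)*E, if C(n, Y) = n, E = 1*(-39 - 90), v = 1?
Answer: 69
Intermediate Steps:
E = -129 (E = 1*(-129) = -129)
C(198, w(v)) - (-1)*E = 198 - (-1)*(-129) = 198 - 1*129 = 198 - 129 = 69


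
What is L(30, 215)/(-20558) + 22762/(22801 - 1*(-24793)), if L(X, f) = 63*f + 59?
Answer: -2362205/12874177 ≈ -0.18348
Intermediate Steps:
L(X, f) = 59 + 63*f
L(30, 215)/(-20558) + 22762/(22801 - 1*(-24793)) = (59 + 63*215)/(-20558) + 22762/(22801 - 1*(-24793)) = (59 + 13545)*(-1/20558) + 22762/(22801 + 24793) = 13604*(-1/20558) + 22762/47594 = -358/541 + 22762*(1/47594) = -358/541 + 11381/23797 = -2362205/12874177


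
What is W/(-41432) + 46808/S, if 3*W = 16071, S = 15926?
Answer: 927016737/329923016 ≈ 2.8098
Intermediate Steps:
W = 5357 (W = (1/3)*16071 = 5357)
W/(-41432) + 46808/S = 5357/(-41432) + 46808/15926 = 5357*(-1/41432) + 46808*(1/15926) = -5357/41432 + 23404/7963 = 927016737/329923016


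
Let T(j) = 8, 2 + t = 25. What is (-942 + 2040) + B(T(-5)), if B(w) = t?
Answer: 1121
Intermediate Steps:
t = 23 (t = -2 + 25 = 23)
B(w) = 23
(-942 + 2040) + B(T(-5)) = (-942 + 2040) + 23 = 1098 + 23 = 1121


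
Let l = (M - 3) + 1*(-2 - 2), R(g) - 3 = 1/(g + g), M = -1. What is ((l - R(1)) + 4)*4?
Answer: -30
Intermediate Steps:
R(g) = 3 + 1/(2*g) (R(g) = 3 + 1/(g + g) = 3 + 1/(2*g))
l = -8 (l = (-1 - 3) + 1*(-2 - 2) = -4 + 1*(-4) = -4 - 4 = -8)
((l - R(1)) + 4)*4 = ((-8 - (3 + (½)/1)) + 4)*4 = ((-8 - (3 + (½)*1)) + 4)*4 = ((-8 - (3 + ½)) + 4)*4 = ((-8 - 1*7/2) + 4)*4 = ((-8 - 7/2) + 4)*4 = (-23/2 + 4)*4 = -15/2*4 = -30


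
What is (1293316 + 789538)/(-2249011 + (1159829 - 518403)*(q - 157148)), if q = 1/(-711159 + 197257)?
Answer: -267595709077/12950466848721411 ≈ -2.0663e-5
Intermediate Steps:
q = -1/513902 (q = 1/(-513902) = -1/513902 ≈ -1.9459e-6)
(1293316 + 789538)/(-2249011 + (1159829 - 518403)*(q - 157148)) = (1293316 + 789538)/(-2249011 + (1159829 - 518403)*(-1/513902 - 157148)) = 2082854/(-2249011 + 641426*(-80758671497/513902)) = 2082854/(-2249011 - 25900355811817361/256951) = 2082854/(-25900933697442822/256951) = 2082854*(-256951/25900933697442822) = -267595709077/12950466848721411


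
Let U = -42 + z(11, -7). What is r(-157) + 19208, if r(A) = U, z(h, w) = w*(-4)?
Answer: 19194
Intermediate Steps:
z(h, w) = -4*w
U = -14 (U = -42 - 4*(-7) = -42 + 28 = -14)
r(A) = -14
r(-157) + 19208 = -14 + 19208 = 19194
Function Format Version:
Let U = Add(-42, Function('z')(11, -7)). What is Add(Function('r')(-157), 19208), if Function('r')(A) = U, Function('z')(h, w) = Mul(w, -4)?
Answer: 19194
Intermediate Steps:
Function('z')(h, w) = Mul(-4, w)
U = -14 (U = Add(-42, Mul(-4, -7)) = Add(-42, 28) = -14)
Function('r')(A) = -14
Add(Function('r')(-157), 19208) = Add(-14, 19208) = 19194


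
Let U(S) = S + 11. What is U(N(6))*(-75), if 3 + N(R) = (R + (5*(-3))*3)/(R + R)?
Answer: -1425/4 ≈ -356.25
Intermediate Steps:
N(R) = -3 + (-45 + R)/(2*R) (N(R) = -3 + (R + (5*(-3))*3)/(R + R) = -3 + (R - 15*3)/((2*R)) = -3 + (R - 45)*(1/(2*R)) = -3 + (-45 + R)*(1/(2*R)) = -3 + (-45 + R)/(2*R))
U(S) = 11 + S
U(N(6))*(-75) = (11 + (5/2)*(-9 - 1*6)/6)*(-75) = (11 + (5/2)*(⅙)*(-9 - 6))*(-75) = (11 + (5/2)*(⅙)*(-15))*(-75) = (11 - 25/4)*(-75) = (19/4)*(-75) = -1425/4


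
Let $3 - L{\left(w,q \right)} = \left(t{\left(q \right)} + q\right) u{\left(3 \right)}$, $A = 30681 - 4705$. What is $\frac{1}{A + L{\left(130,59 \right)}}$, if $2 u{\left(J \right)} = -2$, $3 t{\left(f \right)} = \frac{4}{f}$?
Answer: $\frac{177}{4608730} \approx 3.8405 \cdot 10^{-5}$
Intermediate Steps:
$t{\left(f \right)} = \frac{4}{3 f}$ ($t{\left(f \right)} = \frac{4 \frac{1}{f}}{3} = \frac{4}{3 f}$)
$u{\left(J \right)} = -1$ ($u{\left(J \right)} = \frac{1}{2} \left(-2\right) = -1$)
$A = 25976$
$L{\left(w,q \right)} = 3 + q + \frac{4}{3 q}$ ($L{\left(w,q \right)} = 3 - \left(\frac{4}{3 q} + q\right) \left(-1\right) = 3 - \left(q + \frac{4}{3 q}\right) \left(-1\right) = 3 - \left(- q - \frac{4}{3 q}\right) = 3 + \left(q + \frac{4}{3 q}\right) = 3 + q + \frac{4}{3 q}$)
$\frac{1}{A + L{\left(130,59 \right)}} = \frac{1}{25976 + \left(3 + 59 + \frac{4}{3 \cdot 59}\right)} = \frac{1}{25976 + \left(3 + 59 + \frac{4}{3} \cdot \frac{1}{59}\right)} = \frac{1}{25976 + \left(3 + 59 + \frac{4}{177}\right)} = \frac{1}{25976 + \frac{10978}{177}} = \frac{1}{\frac{4608730}{177}} = \frac{177}{4608730}$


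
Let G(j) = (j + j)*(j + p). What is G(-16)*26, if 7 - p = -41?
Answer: -26624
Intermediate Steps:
p = 48 (p = 7 - 1*(-41) = 7 + 41 = 48)
G(j) = 2*j*(48 + j) (G(j) = (j + j)*(j + 48) = (2*j)*(48 + j) = 2*j*(48 + j))
G(-16)*26 = (2*(-16)*(48 - 16))*26 = (2*(-16)*32)*26 = -1024*26 = -26624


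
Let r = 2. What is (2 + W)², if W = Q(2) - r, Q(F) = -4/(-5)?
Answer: 16/25 ≈ 0.64000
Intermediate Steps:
Q(F) = ⅘ (Q(F) = -4*(-⅕) = ⅘)
W = -6/5 (W = ⅘ - 1*2 = ⅘ - 2 = -6/5 ≈ -1.2000)
(2 + W)² = (2 - 6/5)² = (⅘)² = 16/25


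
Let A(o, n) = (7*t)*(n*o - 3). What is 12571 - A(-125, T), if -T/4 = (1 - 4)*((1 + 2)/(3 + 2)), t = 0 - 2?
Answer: -71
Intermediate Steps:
t = -2
T = 36/5 (T = -4*(1 - 4)*(1 + 2)/(3 + 2) = -(-12)*3/5 = -4*(-9/5) = 36/5 ≈ 7.2000)
A(o, n) = 42 - 14*n*o (A(o, n) = (7*(-2))*(n*o - 3) = -14*(-3 + n*o) = 42 - 14*n*o)
12571 - A(-125, T) = 12571 - (42 - 14*36/5*(-125)) = 12571 - (42 + 12600) = 12571 - 1*12642 = 12571 - 12642 = -71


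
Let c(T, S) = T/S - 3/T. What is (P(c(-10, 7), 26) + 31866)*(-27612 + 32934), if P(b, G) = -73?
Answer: 169202346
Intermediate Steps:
c(T, S) = -3/T + T/S
(P(c(-10, 7), 26) + 31866)*(-27612 + 32934) = (-73 + 31866)*(-27612 + 32934) = 31793*5322 = 169202346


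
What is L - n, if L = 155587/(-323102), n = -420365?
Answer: 135820616643/323102 ≈ 4.2036e+5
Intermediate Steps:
L = -155587/323102 (L = 155587*(-1/323102) = -155587/323102 ≈ -0.48154)
L - n = -155587/323102 - 1*(-420365) = -155587/323102 + 420365 = 135820616643/323102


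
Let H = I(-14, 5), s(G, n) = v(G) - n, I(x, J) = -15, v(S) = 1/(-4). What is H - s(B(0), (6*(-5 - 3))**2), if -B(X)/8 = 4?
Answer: 9157/4 ≈ 2289.3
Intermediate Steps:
v(S) = -1/4
B(X) = -32 (B(X) = -8*4 = -32)
s(G, n) = -1/4 - n
H = -15
H - s(B(0), (6*(-5 - 3))**2) = -15 - (-1/4 - (6*(-5 - 3))**2) = -15 - (-1/4 - (6*(-8))**2) = -15 - (-1/4 - 1*(-48)**2) = -15 - (-1/4 - 1*2304) = -15 - (-1/4 - 2304) = -15 - 1*(-9217/4) = -15 + 9217/4 = 9157/4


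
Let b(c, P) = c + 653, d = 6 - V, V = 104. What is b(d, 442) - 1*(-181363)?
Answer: 181918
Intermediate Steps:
d = -98 (d = 6 - 1*104 = 6 - 104 = -98)
b(c, P) = 653 + c
b(d, 442) - 1*(-181363) = (653 - 98) - 1*(-181363) = 555 + 181363 = 181918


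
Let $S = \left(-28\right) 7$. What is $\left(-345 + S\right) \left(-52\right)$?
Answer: $28132$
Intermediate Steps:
$S = -196$
$\left(-345 + S\right) \left(-52\right) = \left(-345 - 196\right) \left(-52\right) = \left(-541\right) \left(-52\right) = 28132$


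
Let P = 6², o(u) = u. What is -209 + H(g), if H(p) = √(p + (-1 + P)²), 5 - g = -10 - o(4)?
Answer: -209 + 2*√311 ≈ -173.73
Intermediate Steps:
P = 36
g = 19 (g = 5 - (-10 - 1*4) = 5 - (-10 - 4) = 5 - 1*(-14) = 5 + 14 = 19)
H(p) = √(1225 + p) (H(p) = √(p + (-1 + 36)²) = √(p + 35²) = √(p + 1225) = √(1225 + p))
-209 + H(g) = -209 + √(1225 + 19) = -209 + √1244 = -209 + 2*√311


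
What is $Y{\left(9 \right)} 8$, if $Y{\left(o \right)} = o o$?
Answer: $648$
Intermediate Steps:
$Y{\left(o \right)} = o^{2}$
$Y{\left(9 \right)} 8 = 9^{2} \cdot 8 = 81 \cdot 8 = 648$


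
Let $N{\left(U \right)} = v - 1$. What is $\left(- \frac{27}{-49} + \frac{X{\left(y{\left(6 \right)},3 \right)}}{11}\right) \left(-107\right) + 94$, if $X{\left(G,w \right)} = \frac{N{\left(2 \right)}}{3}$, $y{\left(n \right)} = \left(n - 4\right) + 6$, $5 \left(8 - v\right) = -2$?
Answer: $\frac{89314}{8085} \approx 11.047$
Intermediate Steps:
$v = \frac{42}{5}$ ($v = 8 - - \frac{2}{5} = 8 + \frac{2}{5} = \frac{42}{5} \approx 8.4$)
$N{\left(U \right)} = \frac{37}{5}$ ($N{\left(U \right)} = \frac{42}{5} - 1 = \frac{37}{5}$)
$y{\left(n \right)} = 2 + n$ ($y{\left(n \right)} = \left(-4 + n\right) + 6 = 2 + n$)
$X{\left(G,w \right)} = \frac{37}{15}$ ($X{\left(G,w \right)} = \frac{37}{5 \cdot 3} = \frac{37}{5} \cdot \frac{1}{3} = \frac{37}{15}$)
$\left(- \frac{27}{-49} + \frac{X{\left(y{\left(6 \right)},3 \right)}}{11}\right) \left(-107\right) + 94 = \left(- \frac{27}{-49} + \frac{37}{15 \cdot 11}\right) \left(-107\right) + 94 = \left(\left(-27\right) \left(- \frac{1}{49}\right) + \frac{37}{15} \cdot \frac{1}{11}\right) \left(-107\right) + 94 = \left(\frac{27}{49} + \frac{37}{165}\right) \left(-107\right) + 94 = \frac{6268}{8085} \left(-107\right) + 94 = - \frac{670676}{8085} + 94 = \frac{89314}{8085}$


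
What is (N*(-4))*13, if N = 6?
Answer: -312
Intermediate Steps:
(N*(-4))*13 = (6*(-4))*13 = -24*13 = -312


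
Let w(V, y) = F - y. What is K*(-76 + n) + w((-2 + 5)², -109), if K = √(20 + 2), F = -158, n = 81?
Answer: -49 + 5*√22 ≈ -25.548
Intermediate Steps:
K = √22 ≈ 4.6904
w(V, y) = -158 - y
K*(-76 + n) + w((-2 + 5)², -109) = √22*(-76 + 81) + (-158 - 1*(-109)) = √22*5 + (-158 + 109) = 5*√22 - 49 = -49 + 5*√22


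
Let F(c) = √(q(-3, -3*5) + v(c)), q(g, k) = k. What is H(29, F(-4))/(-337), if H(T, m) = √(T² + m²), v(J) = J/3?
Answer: -√7422/1011 ≈ -0.085214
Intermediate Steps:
v(J) = J/3 (v(J) = J*(⅓) = J/3)
F(c) = √(-15 + c/3) (F(c) = √(-3*5 + c/3) = √(-15 + c/3))
H(29, F(-4))/(-337) = √(29² + (√(-135 + 3*(-4))/3)²)/(-337) = √(841 + (√(-135 - 12)/3)²)*(-1/337) = √(841 + (√(-147)/3)²)*(-1/337) = √(841 + ((7*I*√3)/3)²)*(-1/337) = √(841 + (7*I*√3/3)²)*(-1/337) = √(841 - 49/3)*(-1/337) = √(2474/3)*(-1/337) = (√7422/3)*(-1/337) = -√7422/1011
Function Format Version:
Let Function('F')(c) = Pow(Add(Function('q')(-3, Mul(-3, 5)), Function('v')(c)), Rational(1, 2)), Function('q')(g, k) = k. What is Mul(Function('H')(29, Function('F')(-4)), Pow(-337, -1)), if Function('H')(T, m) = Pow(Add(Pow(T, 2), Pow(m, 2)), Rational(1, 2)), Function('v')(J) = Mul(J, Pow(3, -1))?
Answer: Mul(Rational(-1, 1011), Pow(7422, Rational(1, 2))) ≈ -0.085214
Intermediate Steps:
Function('v')(J) = Mul(Rational(1, 3), J) (Function('v')(J) = Mul(J, Rational(1, 3)) = Mul(Rational(1, 3), J))
Function('F')(c) = Pow(Add(-15, Mul(Rational(1, 3), c)), Rational(1, 2)) (Function('F')(c) = Pow(Add(Mul(-3, 5), Mul(Rational(1, 3), c)), Rational(1, 2)) = Pow(Add(-15, Mul(Rational(1, 3), c)), Rational(1, 2)))
Mul(Function('H')(29, Function('F')(-4)), Pow(-337, -1)) = Mul(Pow(Add(Pow(29, 2), Pow(Mul(Rational(1, 3), Pow(Add(-135, Mul(3, -4)), Rational(1, 2))), 2)), Rational(1, 2)), Pow(-337, -1)) = Mul(Pow(Add(841, Pow(Mul(Rational(1, 3), Pow(Add(-135, -12), Rational(1, 2))), 2)), Rational(1, 2)), Rational(-1, 337)) = Mul(Pow(Add(841, Pow(Mul(Rational(1, 3), Pow(-147, Rational(1, 2))), 2)), Rational(1, 2)), Rational(-1, 337)) = Mul(Pow(Add(841, Pow(Mul(Rational(1, 3), Mul(7, I, Pow(3, Rational(1, 2)))), 2)), Rational(1, 2)), Rational(-1, 337)) = Mul(Pow(Add(841, Pow(Mul(Rational(7, 3), I, Pow(3, Rational(1, 2))), 2)), Rational(1, 2)), Rational(-1, 337)) = Mul(Pow(Add(841, Rational(-49, 3)), Rational(1, 2)), Rational(-1, 337)) = Mul(Pow(Rational(2474, 3), Rational(1, 2)), Rational(-1, 337)) = Mul(Mul(Rational(1, 3), Pow(7422, Rational(1, 2))), Rational(-1, 337)) = Mul(Rational(-1, 1011), Pow(7422, Rational(1, 2)))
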